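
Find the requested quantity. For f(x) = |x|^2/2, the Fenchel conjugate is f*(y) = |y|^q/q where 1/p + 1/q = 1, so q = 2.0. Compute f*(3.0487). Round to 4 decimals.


The conjugate exponent q satisfies 1/p + 1/q = 1.
p = 2, so q = 2/(2 - 1) = 2.0
|y|^q = 3.0487^2.0 = 9.2946
f*(3.0487) = 9.2946 / 2.0 = 4.6473


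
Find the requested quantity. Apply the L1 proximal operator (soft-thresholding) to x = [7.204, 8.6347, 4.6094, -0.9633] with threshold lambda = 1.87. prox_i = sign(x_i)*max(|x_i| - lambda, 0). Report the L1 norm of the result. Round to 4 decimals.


Soft-thresholding with lambda = 1.87:
prox(7.204) = sign(7.204)*max(|7.204| - 1.87, 0) = 5.334
prox(8.6347) = sign(8.6347)*max(|8.6347| - 1.87, 0) = 6.7647
prox(4.6094) = sign(4.6094)*max(|4.6094| - 1.87, 0) = 2.7394
prox(-0.9633) = sign(-0.9633)*max(|-0.9633| - 1.87, 0) = 0.0
prox(x) = [5.334, 6.7647, 2.7394, 0.0]
||prox(x)||_1 = 5.334 + 6.7647 + 2.7394 + 0.0 = 14.8381


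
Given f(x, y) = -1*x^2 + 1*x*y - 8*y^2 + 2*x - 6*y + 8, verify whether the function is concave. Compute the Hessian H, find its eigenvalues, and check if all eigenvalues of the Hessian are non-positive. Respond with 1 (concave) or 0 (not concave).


The Hessian of f(x,y) = -1*x^2 + 1*x*y - 8*y^2 + 2*x - 6*y + 8 is:
H = [[-2, 1], [1, -16]]
Trace = -2 - 16 = -18
Determinant = -2*-16 - (1)^2 = 31
Discriminant = (-18)^2 - 4*31 = 200.0
Eigenvalues: lambda_1 = -16.0711, lambda_2 = -1.9289
The function is concave.

1


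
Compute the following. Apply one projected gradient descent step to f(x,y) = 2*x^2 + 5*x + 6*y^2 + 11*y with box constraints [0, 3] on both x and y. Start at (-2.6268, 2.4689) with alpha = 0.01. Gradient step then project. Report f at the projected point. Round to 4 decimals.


Step 1: Compute gradient at (-2.6268, 2.4689).
grad_x = 2*2*-2.6268 + 5 = -5.5072
grad_y = 2*6*2.4689 + 11 = 40.6268
Step 2: Gradient step.
x_raw = -2.6268 - 0.01*-5.5072 = -2.5717
y_raw = 2.4689 - 0.01*40.6268 = 2.0626
Step 3: Project onto [0, 3].
x_proj = clip(-2.5717) = 0.0
y_proj = clip(2.0626) = 2.0626
Step 4: Evaluate f.
f(0.0, 2.0626) = 48.2157


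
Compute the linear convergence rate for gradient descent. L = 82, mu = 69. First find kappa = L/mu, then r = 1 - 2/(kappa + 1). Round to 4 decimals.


Step 1: Compute the condition number.
kappa = L/mu = 82/69 = 1.1884
Step 2: Compute the convergence rate.
r = 1 - 2/(kappa + 1) = 1 - 2*mu/(L + mu) = (L - mu)/(L + mu) = 13/151 = 0.0861


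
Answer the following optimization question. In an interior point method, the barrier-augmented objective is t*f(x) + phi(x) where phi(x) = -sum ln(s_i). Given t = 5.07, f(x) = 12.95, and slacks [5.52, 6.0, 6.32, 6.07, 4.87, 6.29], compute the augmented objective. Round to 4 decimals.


Step 1: Compute log-barrier.
ln values: [1.7084, 1.7918, 1.8437, 1.8034, 1.5831, 1.839]
phi = -(1.7084 + 1.7918 + 1.8437 + 1.8034 + 1.5831 + 1.839) = -10.5693
Step 2: Compute augmented objective.
t*f(x) = 5.07*12.95 = 65.6565
Total = 65.6565 - 10.5693 = 55.0872


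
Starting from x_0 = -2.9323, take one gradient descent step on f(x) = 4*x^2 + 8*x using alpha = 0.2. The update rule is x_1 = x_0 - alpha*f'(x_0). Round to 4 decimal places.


We compute the gradient at x_0 and apply the update.
f'(x) = 8*x + 8
f'(-2.9323) = 8*-2.9323 + 8 = -15.4584
x_1 = -2.9323 - 0.2*-15.4584 = 0.1594


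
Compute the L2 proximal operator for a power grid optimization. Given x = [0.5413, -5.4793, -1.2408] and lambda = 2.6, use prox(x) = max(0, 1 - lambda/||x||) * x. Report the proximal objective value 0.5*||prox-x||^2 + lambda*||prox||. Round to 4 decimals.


Step 1: Compute ||x||.
||x|| = 5.6441
Step 2: Compute scaling factor.
scale = max(0, 1 - 2.6/5.6441) = 0.5393
Step 3: prox(x) = [0.2919, -2.9552, -0.6692]
||prox(x)|| = 3.0441
Step 4: Proximal objective.
0.5*||prox-x||^2 = 3.38
lambda*||prox|| = 7.9147
Total = 11.2945


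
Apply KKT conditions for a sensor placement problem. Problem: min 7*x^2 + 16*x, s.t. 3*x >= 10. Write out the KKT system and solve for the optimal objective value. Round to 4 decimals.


Step 1: Try lambda = 0 (constraint inactive).
x_unc = -16/(2*7) = -1.1429
Check: 3*-1.1429 = -3.4287 < 10 -- violated!
Step 2: Constraint must be active: 3*x = 10
x* = 10/3 = 3.3333 (rounded; the exact value 10/3 is used below)
lambda = (2*7*(10/3) + 16)/3 = 20.8889
Step 3: Compute optimal value.
f(x*) = 7*(10/3)^2 + 16*(10/3) = 131.1111


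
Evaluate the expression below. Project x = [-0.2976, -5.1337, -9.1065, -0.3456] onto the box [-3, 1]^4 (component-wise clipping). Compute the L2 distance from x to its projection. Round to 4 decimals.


Project each component onto [-3, 1].
clip(-0.2976) = -0.2976, clip(-5.1337) = -3.0, clip(-9.1065) = -3.0, clip(-0.3456) = -0.3456
Projection = [-0.2976, -3.0, -3.0, -0.3456]
Squared diffs: [0.0, 4.5527, 37.2893, 0.0]
Distance = sqrt(41.842) = 6.4685


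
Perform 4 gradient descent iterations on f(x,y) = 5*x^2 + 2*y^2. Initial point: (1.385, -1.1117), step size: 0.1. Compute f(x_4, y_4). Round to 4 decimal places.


Gradient descent on f(x,y) = 5*x^2 + 2*y^2.
Starting point: (1.385, -1.1117), alpha = 0.1
Step 1: grad_x = 2*5*1.385 = 13.85, grad_y = 2*2*-1.1117 = -4.4468
  x_1 = 1.385 - 0.1*13.85 = 0.0
  y_1 = -1.1117 - 0.1*-4.4468 = -0.667
Step 2: grad_x = 2*5*0.0 = 0.0, grad_y = 2*2*-0.667 = -2.6681
  x_2 = 0.0 - 0.1*0.0 = 0.0
  y_2 = -0.667 - 0.1*-2.6681 = -0.4002
Step 3: grad_x = 2*5*0.0 = 0.0, grad_y = 2*2*-0.4002 = -1.6008
  x_3 = 0.0 - 0.1*0.0 = 0.0
  y_3 = -0.4002 - 0.1*-1.6008 = -0.2401
Step 4: grad_x = 2*5*0.0 = 0.0, grad_y = 2*2*-0.2401 = -0.9605
  x_4 = 0.0 - 0.1*0.0 = 0.0
  y_4 = -0.2401 - 0.1*-0.9605 = -0.1441
f(0.0, -0.1441) = 5*0.0^2 + 2*(-0.1441)^2 = 0.0415


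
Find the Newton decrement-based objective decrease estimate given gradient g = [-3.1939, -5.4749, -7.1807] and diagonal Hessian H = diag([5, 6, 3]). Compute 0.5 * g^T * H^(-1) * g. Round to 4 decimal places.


Step 1: H is diagonal, so H^(-1) * g = [-0.6388, -0.9125, -2.3936].
Step 2: g^T H^(-1) g = sum_i g_i^2 / H_ii
  = (-3.1939)^2/5 + (-5.4749)^2/6 + (-7.1807)^2/3
  = 2.0402 + 4.9958 + 17.1875 = 24.2234
Step 3: Objective decrease = 0.5 * g^T H^(-1) g = 12.1117


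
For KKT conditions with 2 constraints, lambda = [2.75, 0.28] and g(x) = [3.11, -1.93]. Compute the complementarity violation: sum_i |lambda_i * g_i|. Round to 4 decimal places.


KKT complementary slackness check:
lambda_1 * g_1 = 2.75 * 3.11 = 8.5525
lambda_2 * g_2 = 0.28 * -1.93 = -0.5404
Total violation = 8.5525 + 0.5404 = 9.0929


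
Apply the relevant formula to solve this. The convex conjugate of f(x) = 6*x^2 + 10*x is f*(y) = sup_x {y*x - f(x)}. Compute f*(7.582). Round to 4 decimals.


f*(y) = sup_x {y*x - a*x^2 - b*x} = sup_x {(y-b)*x - a*x^2}
FOC: (y - b) - 2a*x = 0 => x* = (y - b)/(2a)
x* = (7.582 - 10)/(2*6) = -0.2015
f*(7.582) = (y-b)^2/(4a) = (7.582 - 10)^2/(4*6)
= 5.8467/24 = 0.2436


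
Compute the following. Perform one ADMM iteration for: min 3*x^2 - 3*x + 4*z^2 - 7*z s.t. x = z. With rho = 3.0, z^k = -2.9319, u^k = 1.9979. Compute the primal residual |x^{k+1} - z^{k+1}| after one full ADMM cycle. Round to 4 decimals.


ADMM iteration with rho = 3.0, z^k = -2.9319, u^k = 1.9979
Step 1: x-update.
Minimize 3*x^2 - 3*x + (3.0/2)*(x + 2.9319 + 1.9979)^2
FOC: (2*3 + 3.0)*x = 3 + 3.0*(-2.9319 - 1.9979)
x^{k+1} = -1.3099
Step 2: z-update.
Minimize 4*z^2 - 7*z + (3.0/2)*(-1.3099 - z + 1.9979)^2
FOC: (2*4 + 3.0)*z = 7 + 3.0*(-1.3099 + 1.9979)
z^{k+1} = 0.824
Step 3: u-update.
u^{k+1} = 1.9979 - 1.3099 - 0.824 = -0.136
Step 4: Primal residual = |-1.3099 - 0.824| = 2.1339


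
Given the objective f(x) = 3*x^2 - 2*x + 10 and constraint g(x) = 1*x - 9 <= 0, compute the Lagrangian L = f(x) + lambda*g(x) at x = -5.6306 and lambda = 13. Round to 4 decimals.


Step 1: Evaluate f(x).
f(-5.6306) = 3*(-5.6306)^2 - 2*(-5.6306) + 10 = 116.3722
Step 2: Evaluate g(x).
g(-5.6306) = 1*-5.6306 - 9 = -14.6306
Step 3: Compute Lagrangian.
L = 116.3722 + 13*-14.6306 = -73.8256


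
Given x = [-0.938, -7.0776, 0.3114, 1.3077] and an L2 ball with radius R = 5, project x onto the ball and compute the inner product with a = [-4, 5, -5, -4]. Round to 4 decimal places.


Step 1: Compute ||x|| (intermediates to 6 decimals).
||x|| = sqrt((-0.938)^2 + (-7.0776)^2 + 0.3114^2 + 1.3077^2) = 7.264937
Step 2: Project.
Since ||x|| > R, scale = R/||x|| = 5/7.264937 = 0.688237, proj(x) = scale * x
proj(x) = [-0.645566, -4.871066, 0.214317, 0.900008]
Step 3: Dot product.
a^T * proj(x) = -4*(-0.645566) + 5*(-4.871066) - 5*0.214317 - 4*0.900008 = -26.4447


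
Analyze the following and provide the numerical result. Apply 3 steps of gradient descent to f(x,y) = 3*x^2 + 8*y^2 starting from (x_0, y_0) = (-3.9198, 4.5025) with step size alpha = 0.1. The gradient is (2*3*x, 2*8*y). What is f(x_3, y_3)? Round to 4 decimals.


Gradient descent on f(x,y) = 3*x^2 + 8*y^2.
Starting point: (-3.9198, 4.5025), alpha = 0.1
Step 1: grad_x = 2*3*-3.9198 = -23.5188, grad_y = 2*8*4.5025 = 72.04
  x_1 = -3.9198 - 0.1*-23.5188 = -1.5679
  y_1 = 4.5025 - 0.1*72.04 = -2.7015
Step 2: grad_x = 2*3*-1.5679 = -9.4075, grad_y = 2*8*-2.7015 = -43.224
  x_2 = -1.5679 - 0.1*-9.4075 = -0.6272
  y_2 = -2.7015 - 0.1*-43.224 = 1.6209
Step 3: grad_x = 2*3*-0.6272 = -3.763, grad_y = 2*8*1.6209 = 25.9344
  x_3 = -0.6272 - 0.1*-3.763 = -0.2509
  y_3 = 1.6209 - 0.1*25.9344 = -0.9725
f(-0.2509, -0.9725) = 3*(-0.2509)^2 + 8*(-0.9725)^2 = 7.7555


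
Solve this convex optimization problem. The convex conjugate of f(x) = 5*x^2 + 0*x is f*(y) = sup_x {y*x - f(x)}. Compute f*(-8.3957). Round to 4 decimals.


f*(y) = sup_x {y*x - a*x^2 - b*x} = sup_x {(y-b)*x - a*x^2}
FOC: (y - b) - 2a*x = 0 => x* = (y - b)/(2a)
x* = (-8.3957 - 0)/(2*5) = -0.8396
f*(-8.3957) = (y-b)^2/(4a) = (-8.3957 - 0)^2/(4*5)
= 70.4878/20 = 3.5244


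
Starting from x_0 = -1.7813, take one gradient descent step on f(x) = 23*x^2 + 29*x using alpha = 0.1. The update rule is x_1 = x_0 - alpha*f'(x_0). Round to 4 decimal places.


We compute the gradient at x_0 and apply the update.
f'(x) = 46*x + 29
f'(-1.7813) = 46*-1.7813 + 29 = -52.9398
x_1 = -1.7813 - 0.1*-52.9398 = 3.5127


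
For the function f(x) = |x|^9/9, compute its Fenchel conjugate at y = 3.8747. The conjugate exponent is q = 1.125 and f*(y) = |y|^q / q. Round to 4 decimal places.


The conjugate exponent q satisfies 1/p + 1/q = 1.
p = 9, so q = 9/(9 - 1) = 1.125
|y|^q = 3.8747^1.125 = 4.5895
f*(3.8747) = 4.5895 / 1.125 = 4.0796


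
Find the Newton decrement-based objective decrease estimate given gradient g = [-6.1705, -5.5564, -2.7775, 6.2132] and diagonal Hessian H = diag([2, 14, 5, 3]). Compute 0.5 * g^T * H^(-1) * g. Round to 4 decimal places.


Step 1: H is diagonal, so H^(-1) * g = [-3.0853, -0.3969, -0.5555, 2.0711].
Step 2: g^T H^(-1) g = sum_i g_i^2 / H_ii
  = (-6.1705)^2/2 + (-5.5564)^2/14 + (-2.7775)^2/5 + (6.2132)^2/3
  = 19.0375 + 2.2053 + 1.5429 + 12.868 = 35.6536
Step 3: Objective decrease = 0.5 * g^T H^(-1) g = 17.8268


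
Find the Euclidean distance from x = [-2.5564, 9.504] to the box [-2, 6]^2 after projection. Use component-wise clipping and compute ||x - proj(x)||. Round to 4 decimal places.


Project each component onto [-2, 6].
clip(-2.5564) = -2.0, clip(9.504) = 6.0
Projection = [-2.0, 6.0]
Squared diffs: [0.3096, 12.278]
Distance = sqrt(12.5876) = 3.5479


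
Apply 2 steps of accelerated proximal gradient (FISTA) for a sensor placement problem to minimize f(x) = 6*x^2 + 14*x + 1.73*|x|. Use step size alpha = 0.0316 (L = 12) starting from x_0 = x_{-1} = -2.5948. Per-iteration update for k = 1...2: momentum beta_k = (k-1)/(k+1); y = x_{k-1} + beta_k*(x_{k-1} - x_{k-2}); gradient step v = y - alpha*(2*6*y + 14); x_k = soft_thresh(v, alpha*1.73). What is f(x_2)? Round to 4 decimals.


FISTA on f(x) = 6*x^2 + 14*x + 1.73*|x|
L = 12, alpha = 0.0316
Iteration 1: beta = 0.0, y = -2.5948 + 0.0*(-2.5948 + 2.5948) = -2.5948
  grad(y) = -17.1376, v = y - alpha*grad = -2.0533
  prox(v) = soft_thresh(-2.0533, 0.0547) = -1.9986
Iteration 2: beta = 0.3333, y = -1.9986 + 0.3333*(-1.9986 + 2.5948) = -1.7998
  grad(y) = -7.5981, v = y - alpha*grad = -1.5597
  prox(v) = soft_thresh(-1.5597, 0.0547) = -1.5051
f(x_2) = 6*(-1.5051)^2 + 14*(-1.5051) + 1.73*|-1.5051| = -4.8758


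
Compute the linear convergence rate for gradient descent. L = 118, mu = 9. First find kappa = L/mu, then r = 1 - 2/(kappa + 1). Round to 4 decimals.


Step 1: Compute the condition number.
kappa = L/mu = 118/9 = 13.1111
Step 2: Compute the convergence rate.
r = 1 - 2/(kappa + 1) = 1 - 2*mu/(L + mu) = (L - mu)/(L + mu) = 109/127 = 0.8583


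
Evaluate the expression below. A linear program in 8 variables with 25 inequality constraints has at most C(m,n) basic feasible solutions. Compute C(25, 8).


Each vertex corresponds to some choice of n active constraints out of m, so the number of vertices is at most C(m, n) = m! / (n!(m-n)!).
m = 25, n = 8
Numerator: 25 * 24 * 23 * 22 * 21 * 20 * 19 * 18
Denominator: 8! = 40320
C(25, 8) = 1081575


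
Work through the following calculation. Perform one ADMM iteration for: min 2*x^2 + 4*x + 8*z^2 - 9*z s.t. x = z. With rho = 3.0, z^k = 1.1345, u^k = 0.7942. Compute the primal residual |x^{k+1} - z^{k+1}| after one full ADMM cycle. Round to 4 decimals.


ADMM iteration with rho = 3.0, z^k = 1.1345, u^k = 0.7942
Step 1: x-update.
Minimize 2*x^2 + 4*x + (3.0/2)*(x - 1.1345 + 0.7942)^2
FOC: (2*2 + 3.0)*x = -4 + 3.0*(1.1345 - 0.7942)
x^{k+1} = -0.4256
Step 2: z-update.
Minimize 8*z^2 - 9*z + (3.0/2)*(-0.4256 - z + 0.7942)^2
FOC: (2*8 + 3.0)*z = 9 + 3.0*(-0.4256 + 0.7942)
z^{k+1} = 0.5319
Step 3: u-update.
u^{k+1} = 0.7942 - 0.4256 - 0.5319 = -0.1633
Step 4: Primal residual = |-0.4256 - 0.5319| = 0.9575


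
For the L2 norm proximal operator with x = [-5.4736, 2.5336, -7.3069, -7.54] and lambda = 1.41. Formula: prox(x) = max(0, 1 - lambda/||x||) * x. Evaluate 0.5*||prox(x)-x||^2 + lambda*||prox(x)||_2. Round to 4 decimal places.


Step 1: Compute ||x||.
||x|| = 12.1087
Step 2: Compute scaling factor.
scale = max(0, 1 - 1.41/12.1087) = 0.8836
Step 3: prox(x) = [-4.8362, 2.2386, -6.4561, -6.662]
||prox(x)|| = 10.6987
Step 4: Proximal objective.
0.5*||prox-x||^2 = 0.9941
lambda*||prox|| = 15.0852
Total = 16.0793


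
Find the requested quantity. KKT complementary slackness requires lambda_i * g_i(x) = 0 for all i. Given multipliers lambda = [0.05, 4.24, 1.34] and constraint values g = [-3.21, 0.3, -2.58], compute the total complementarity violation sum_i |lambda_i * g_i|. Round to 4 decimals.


KKT complementary slackness check:
lambda_1 * g_1 = 0.05 * -3.21 = -0.1605
lambda_2 * g_2 = 4.24 * 0.3 = 1.272
lambda_3 * g_3 = 1.34 * -2.58 = -3.4572
Total violation = 0.1605 + 1.272 + 3.4572 = 4.8897


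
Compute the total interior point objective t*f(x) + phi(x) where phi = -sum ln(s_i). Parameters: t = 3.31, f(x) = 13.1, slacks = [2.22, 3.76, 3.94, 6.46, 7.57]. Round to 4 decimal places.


Step 1: Compute log-barrier.
ln values: [0.7975, 1.3244, 1.3712, 1.8656, 2.0242]
phi = -(0.7975 + 1.3244 + 1.3712 + 1.8656 + 2.0242) = -7.3829
Step 2: Compute augmented objective.
t*f(x) = 3.31*13.1 = 43.361
Total = 43.361 - 7.3829 = 35.9781


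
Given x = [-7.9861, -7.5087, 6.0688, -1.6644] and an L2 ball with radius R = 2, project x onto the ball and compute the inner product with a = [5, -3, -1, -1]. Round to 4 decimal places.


Step 1: Compute ||x|| (intermediates to 6 decimals).
||x|| = sqrt((-7.9861)^2 + (-7.5087)^2 + 6.0688^2 + (-1.6644)^2) = 12.639578
Step 2: Project.
Since ||x|| > R, scale = R/||x|| = 2/12.639578 = 0.158233, proj(x) = scale * x
proj(x) = [-1.263665, -1.188124, 0.960284, -0.263363]
Step 3: Dot product.
a^T * proj(x) = 5*(-1.263665) - 3*(-1.188124) - 1*0.960284 - 1*(-0.263363) = -3.4509


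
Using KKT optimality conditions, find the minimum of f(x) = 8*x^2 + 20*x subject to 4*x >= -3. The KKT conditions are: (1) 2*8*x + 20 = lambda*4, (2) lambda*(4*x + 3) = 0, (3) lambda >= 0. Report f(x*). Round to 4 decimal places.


Step 1: Try lambda = 0 (constraint inactive).
x_unc = -20/(2*8) = -1.25
Check: 4*-1.25 = -5.0 < -3 -- violated!
Step 2: Constraint must be active: 4*x = -3
x* = -3/4 = -0.75
lambda = (2*8*(-0.75) + 20)/4 = 2.0
Step 3: Compute optimal value.
f(x*) = 8*(-0.75)^2 + 20*(-0.75) = -10.5


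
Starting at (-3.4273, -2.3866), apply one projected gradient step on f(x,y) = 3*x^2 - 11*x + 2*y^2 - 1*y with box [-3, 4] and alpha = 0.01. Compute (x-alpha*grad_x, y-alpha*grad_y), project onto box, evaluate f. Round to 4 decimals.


Step 1: Compute gradient at (-3.4273, -2.3866).
grad_x = 2*3*-3.4273 - 11 = -31.5638
grad_y = 2*2*-2.3866 - 1 = -10.5464
Step 2: Gradient step.
x_raw = -3.4273 - 0.01*-31.5638 = -3.1117
y_raw = -2.3866 - 0.01*-10.5464 = -2.2811
Step 3: Project onto [-3, 4].
x_proj = clip(-3.1117) = -3.0
y_proj = clip(-2.2811) = -2.2811
Step 4: Evaluate f.
f(-3.0, -2.2811) = 72.6883


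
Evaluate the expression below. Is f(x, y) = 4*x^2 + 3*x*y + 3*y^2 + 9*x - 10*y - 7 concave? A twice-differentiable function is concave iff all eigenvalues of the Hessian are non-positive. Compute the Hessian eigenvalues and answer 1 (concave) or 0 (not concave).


The Hessian of f(x,y) = 4*x^2 + 3*x*y + 3*y^2 + 9*x - 10*y - 7 is:
H = [[8, 3], [3, 6]]
Trace = 8 + 6 = 14
Determinant = 8*6 - (3)^2 = 39
Discriminant = (14)^2 - 4*39 = 40.0
Eigenvalues: lambda_1 = 3.8377, lambda_2 = 10.1623
The function is not concave.

0


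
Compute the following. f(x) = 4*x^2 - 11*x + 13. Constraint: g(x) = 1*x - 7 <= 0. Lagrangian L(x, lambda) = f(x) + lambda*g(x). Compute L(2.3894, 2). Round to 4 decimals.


Step 1: Evaluate f(x).
f(2.3894) = 4*2.3894^2 - 11*2.3894 + 13 = 9.5535
Step 2: Evaluate g(x).
g(2.3894) = 1*2.3894 - 7 = -4.6106
Step 3: Compute Lagrangian.
L = 9.5535 + 2*-4.6106 = 0.3323


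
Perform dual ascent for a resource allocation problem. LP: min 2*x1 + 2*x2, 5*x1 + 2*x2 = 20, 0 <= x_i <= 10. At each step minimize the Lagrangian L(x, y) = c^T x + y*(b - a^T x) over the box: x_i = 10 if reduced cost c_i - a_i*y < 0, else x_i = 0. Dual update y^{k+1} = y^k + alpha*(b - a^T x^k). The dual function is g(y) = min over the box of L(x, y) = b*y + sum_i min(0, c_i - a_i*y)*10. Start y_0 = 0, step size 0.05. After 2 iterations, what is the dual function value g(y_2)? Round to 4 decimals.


Dual ascent for LP: min 2*x1 + 2*x2, 5*x1 + 2*x2 = 20, 0 <= x_i <= 10
Step 1: y^k = 0.0, reduced costs: (2.0, 2.0)
  x^k = (0.0, 0.0), subgradient = b - a^T x = 20.0
  y^{k+1} = 0.0 + 0.05*20.0 = 1.0
Step 2: y^k = 1.0, reduced costs: (-3.0, 0.0)
  x^k = (10.0, 0.0), subgradient = b - a^T x = -30.0
  y^{k+1} = 1.0 + 0.05*-30.0 = -0.5
Dual objective at y_2 = -0.5: reduced costs (4.5, 3.0), box minimizer x = (0.0, 0.0)
g(y_2) = b*y + (c1 - a1*y)*x1 + (c2 - a2*y)*x2 = 20*(-0.5) + 4.5*0.0 + 3.0*0.0 = -10.0 + 0.0 + 0.0 = -10.0


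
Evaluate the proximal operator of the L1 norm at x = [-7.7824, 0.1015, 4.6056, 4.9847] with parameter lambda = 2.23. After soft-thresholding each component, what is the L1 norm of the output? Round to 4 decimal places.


Soft-thresholding with lambda = 2.23:
prox(-7.7824) = sign(-7.7824)*max(|-7.7824| - 2.23, 0) = -5.5524
prox(0.1015) = sign(0.1015)*max(|0.1015| - 2.23, 0) = 0.0
prox(4.6056) = sign(4.6056)*max(|4.6056| - 2.23, 0) = 2.3756
prox(4.9847) = sign(4.9847)*max(|4.9847| - 2.23, 0) = 2.7547
prox(x) = [-5.5524, 0.0, 2.3756, 2.7547]
||prox(x)||_1 = 5.5524 + 0.0 + 2.3756 + 2.7547 = 10.6827


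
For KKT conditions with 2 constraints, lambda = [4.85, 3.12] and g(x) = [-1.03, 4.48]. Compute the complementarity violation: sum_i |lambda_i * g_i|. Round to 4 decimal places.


KKT complementary slackness check:
lambda_1 * g_1 = 4.85 * -1.03 = -4.9955
lambda_2 * g_2 = 3.12 * 4.48 = 13.9776
Total violation = 4.9955 + 13.9776 = 18.9731


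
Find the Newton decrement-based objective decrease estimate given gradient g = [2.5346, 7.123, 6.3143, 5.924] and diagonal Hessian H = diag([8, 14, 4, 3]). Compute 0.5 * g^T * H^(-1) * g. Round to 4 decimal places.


Step 1: H is diagonal, so H^(-1) * g = [0.3168, 0.5088, 1.5786, 1.9747].
Step 2: g^T H^(-1) g = sum_i g_i^2 / H_ii
  = (2.5346)^2/8 + (7.123)^2/14 + (6.3143)^2/4 + (5.924)^2/3
  = 0.803 + 3.6241 + 9.9676 + 11.6979 = 26.0926
Step 3: Objective decrease = 0.5 * g^T H^(-1) g = 13.0463


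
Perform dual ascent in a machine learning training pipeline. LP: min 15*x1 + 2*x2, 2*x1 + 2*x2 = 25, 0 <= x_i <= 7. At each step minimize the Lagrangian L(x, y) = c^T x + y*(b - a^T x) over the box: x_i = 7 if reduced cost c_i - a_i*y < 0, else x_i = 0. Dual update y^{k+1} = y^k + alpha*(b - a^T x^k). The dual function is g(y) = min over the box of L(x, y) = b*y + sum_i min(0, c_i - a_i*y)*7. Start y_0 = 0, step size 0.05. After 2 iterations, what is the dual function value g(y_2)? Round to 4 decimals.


Dual ascent for LP: min 15*x1 + 2*x2, 2*x1 + 2*x2 = 25, 0 <= x_i <= 7
Step 1: y^k = 0.0, reduced costs: (15.0, 2.0)
  x^k = (0.0, 0.0), subgradient = b - a^T x = 25.0
  y^{k+1} = 0.0 + 0.05*25.0 = 1.25
Step 2: y^k = 1.25, reduced costs: (12.5, -0.5)
  x^k = (0.0, 7.0), subgradient = b - a^T x = 11.0
  y^{k+1} = 1.25 + 0.05*11.0 = 1.8
Dual objective at y_2 = 1.8: reduced costs (11.4, -1.6), box minimizer x = (0.0, 7.0)
g(y_2) = b*y + (c1 - a1*y)*x1 + (c2 - a2*y)*x2 = 25*1.8 + 11.4*0.0 + (-1.6)*7.0 = 45.0 + 0.0 - 11.2 = 33.8


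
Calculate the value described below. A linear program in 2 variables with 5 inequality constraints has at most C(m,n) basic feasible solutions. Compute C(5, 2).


Each vertex corresponds to some choice of n active constraints out of m, so the number of vertices is at most C(m, n) = m! / (n!(m-n)!).
m = 5, n = 2
Numerator: 5 * 4
Denominator: 2! = 2
C(5, 2) = 10


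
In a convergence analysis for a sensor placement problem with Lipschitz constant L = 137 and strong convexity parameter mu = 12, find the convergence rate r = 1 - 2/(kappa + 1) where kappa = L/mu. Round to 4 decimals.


Step 1: Compute the condition number.
kappa = L/mu = 137/12 = 11.4167
Step 2: Compute the convergence rate.
r = 1 - 2/(kappa + 1) = 1 - 2*mu/(L + mu) = (L - mu)/(L + mu) = 125/149 = 0.8389


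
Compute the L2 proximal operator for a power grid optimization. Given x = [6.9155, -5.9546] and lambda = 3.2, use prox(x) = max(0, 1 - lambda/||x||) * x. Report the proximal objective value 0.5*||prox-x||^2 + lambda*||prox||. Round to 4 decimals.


Step 1: Compute ||x||.
||x|| = 9.1259
Step 2: Compute scaling factor.
scale = max(0, 1 - 3.2/9.1259) = 0.6493
Step 3: prox(x) = [4.4906, -3.8666]
||prox(x)|| = 5.9259
Step 4: Proximal objective.
0.5*||prox-x||^2 = 5.12
lambda*||prox|| = 18.9629
Total = 24.0828


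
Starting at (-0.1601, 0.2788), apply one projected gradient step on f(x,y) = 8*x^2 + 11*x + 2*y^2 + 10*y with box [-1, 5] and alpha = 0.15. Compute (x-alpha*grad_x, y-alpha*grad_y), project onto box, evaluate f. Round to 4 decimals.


Step 1: Compute gradient at (-0.1601, 0.2788).
grad_x = 2*8*-0.1601 + 11 = 8.4384
grad_y = 2*2*0.2788 + 10 = 11.1152
Step 2: Gradient step.
x_raw = -0.1601 - 0.15*8.4384 = -1.4259
y_raw = 0.2788 - 0.15*11.1152 = -1.3885
Step 3: Project onto [-1, 5].
x_proj = clip(-1.4259) = -1.0
y_proj = clip(-1.3885) = -1.0
Step 4: Evaluate f.
f(-1.0, -1.0) = -11.0


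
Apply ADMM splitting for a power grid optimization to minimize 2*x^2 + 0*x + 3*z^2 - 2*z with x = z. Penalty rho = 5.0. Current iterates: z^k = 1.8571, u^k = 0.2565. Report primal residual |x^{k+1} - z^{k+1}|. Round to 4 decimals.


ADMM iteration with rho = 5.0, z^k = 1.8571, u^k = 0.2565
Step 1: x-update.
Minimize 2*x^2 + 0*x + (5.0/2)*(x - 1.8571 + 0.2565)^2
FOC: (2*2 + 5.0)*x = 0 + 5.0*(1.8571 - 0.2565)
x^{k+1} = 0.8892
Step 2: z-update.
Minimize 3*z^2 - 2*z + (5.0/2)*(0.8892 - z + 0.2565)^2
FOC: (2*3 + 5.0)*z = 2 + 5.0*(0.8892 + 0.2565)
z^{k+1} = 0.7026
Step 3: u-update.
u^{k+1} = 0.2565 + 0.8892 - 0.7026 = 0.4431
Step 4: Primal residual = |0.8892 - 0.7026| = 0.1866


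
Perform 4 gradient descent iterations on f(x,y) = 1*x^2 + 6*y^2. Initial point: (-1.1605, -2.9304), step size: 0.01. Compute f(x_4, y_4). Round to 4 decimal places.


Gradient descent on f(x,y) = 1*x^2 + 6*y^2.
Starting point: (-1.1605, -2.9304), alpha = 0.01
Step 1: grad_x = 2*1*-1.1605 = -2.321, grad_y = 2*6*-2.9304 = -35.1648
  x_1 = -1.1605 - 0.01*-2.321 = -1.1373
  y_1 = -2.9304 - 0.01*-35.1648 = -2.5788
Step 2: grad_x = 2*1*-1.1373 = -2.2746, grad_y = 2*6*-2.5788 = -30.945
  x_2 = -1.1373 - 0.01*-2.2746 = -1.1145
  y_2 = -2.5788 - 0.01*-30.945 = -2.2693
Step 3: grad_x = 2*1*-1.1145 = -2.2291, grad_y = 2*6*-2.2693 = -27.2316
  x_3 = -1.1145 - 0.01*-2.2291 = -1.0923
  y_3 = -2.2693 - 0.01*-27.2316 = -1.997
Step 4: grad_x = 2*1*-1.0923 = -2.1845, grad_y = 2*6*-1.997 = -23.9638
  x_4 = -1.0923 - 0.01*-2.1845 = -1.0704
  y_4 = -1.997 - 0.01*-23.9638 = -1.7573
f(-1.0704, -1.7573) = 1*(-1.0704)^2 + 6*(-1.7573)^2 = 19.6754


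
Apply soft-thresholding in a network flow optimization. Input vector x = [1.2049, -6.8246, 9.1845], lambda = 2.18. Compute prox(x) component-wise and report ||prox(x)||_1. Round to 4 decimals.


Soft-thresholding with lambda = 2.18:
prox(1.2049) = sign(1.2049)*max(|1.2049| - 2.18, 0) = 0.0
prox(-6.8246) = sign(-6.8246)*max(|-6.8246| - 2.18, 0) = -4.6446
prox(9.1845) = sign(9.1845)*max(|9.1845| - 2.18, 0) = 7.0045
prox(x) = [0.0, -4.6446, 7.0045]
||prox(x)||_1 = 0.0 + 4.6446 + 7.0045 = 11.6491


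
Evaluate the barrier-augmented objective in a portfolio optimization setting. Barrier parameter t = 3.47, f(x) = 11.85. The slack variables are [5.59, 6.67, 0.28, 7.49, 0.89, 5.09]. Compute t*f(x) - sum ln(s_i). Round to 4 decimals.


Step 1: Compute log-barrier.
ln values: [1.721, 1.8976, -1.273, 2.0136, -0.1165, 1.6273]
phi = -(1.721 + 1.8976 - 1.273 + 2.0136 - 0.1165 + 1.6273) = -5.8699
Step 2: Compute augmented objective.
t*f(x) = 3.47*11.85 = 41.1195
Total = 41.1195 - 5.8699 = 35.2496


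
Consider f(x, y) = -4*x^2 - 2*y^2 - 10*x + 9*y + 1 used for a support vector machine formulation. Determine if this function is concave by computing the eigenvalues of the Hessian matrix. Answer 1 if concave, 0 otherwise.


The Hessian of f(x,y) = -4*x^2 - 2*y^2 - 10*x + 9*y + 1 is:
H = [[-8, 0], [0, -4]]
Trace = -8 - 4 = -12
Determinant = -8*-4 - (0)^2 = 32
Discriminant = (-12)^2 - 4*32 = 16.0
Eigenvalues: lambda_1 = -8.0, lambda_2 = -4.0
The function is concave.

1


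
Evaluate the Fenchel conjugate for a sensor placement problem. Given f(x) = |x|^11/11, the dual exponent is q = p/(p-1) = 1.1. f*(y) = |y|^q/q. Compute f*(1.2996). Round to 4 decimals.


The conjugate exponent q satisfies 1/p + 1/q = 1.
p = 11, so q = 11/(11 - 1) = 1.1
|y|^q = 1.2996^1.1 = 1.3341
f*(1.2996) = 1.3341 / 1.1 = 1.2128


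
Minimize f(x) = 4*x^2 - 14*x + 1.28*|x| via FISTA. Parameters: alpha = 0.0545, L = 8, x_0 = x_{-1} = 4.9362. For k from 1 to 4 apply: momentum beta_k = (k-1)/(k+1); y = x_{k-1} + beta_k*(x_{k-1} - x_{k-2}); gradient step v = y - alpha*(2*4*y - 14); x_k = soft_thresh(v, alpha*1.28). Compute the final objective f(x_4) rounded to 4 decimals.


FISTA on f(x) = 4*x^2 - 14*x + 1.28*|x|
L = 8, alpha = 0.0545
Iteration 1: beta = 0.0, y = 4.9362 + 0.0*(4.9362 - 4.9362) = 4.9362
  grad(y) = 25.4896, v = y - alpha*grad = 3.547
  prox(v) = soft_thresh(3.547, 0.0698) = 3.4773
Iteration 2: beta = 0.3333, y = 3.4773 + 0.3333*(3.4773 - 4.9362) = 2.9909
  grad(y) = 9.9275, v = y - alpha*grad = 2.4499
  prox(v) = soft_thresh(2.4499, 0.0698) = 2.3801
Iteration 3: beta = 0.5, y = 2.3801 + 0.5*(2.3801 - 3.4773) = 1.8316
  grad(y) = 0.6526, v = y - alpha*grad = 1.796
  prox(v) = soft_thresh(1.796, 0.0698) = 1.7262
Iteration 4: beta = 0.6, y = 1.7262 + 0.6*(1.7262 - 2.3801) = 1.3339
  grad(y) = -3.3287, v = y - alpha*grad = 1.5153
  prox(v) = soft_thresh(1.5153, 0.0698) = 1.4456
f(x_4) = 4*1.4456^2 - 14*1.4456 + 1.28*|1.4456| = -10.029


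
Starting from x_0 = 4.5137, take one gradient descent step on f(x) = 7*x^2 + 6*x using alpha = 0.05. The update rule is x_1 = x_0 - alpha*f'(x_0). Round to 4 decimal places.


We compute the gradient at x_0 and apply the update.
f'(x) = 14*x + 6
f'(4.5137) = 14*4.5137 + 6 = 69.1918
x_1 = 4.5137 - 0.05*69.1918 = 1.0541


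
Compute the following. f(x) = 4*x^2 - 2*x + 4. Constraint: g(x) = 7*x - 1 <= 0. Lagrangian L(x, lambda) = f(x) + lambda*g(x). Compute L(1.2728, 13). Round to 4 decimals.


Step 1: Evaluate f(x).
f(1.2728) = 4*1.2728^2 - 2*1.2728 + 4 = 7.9345
Step 2: Evaluate g(x).
g(1.2728) = 7*1.2728 - 1 = 7.9096
Step 3: Compute Lagrangian.
L = 7.9345 + 13*7.9096 = 110.7593


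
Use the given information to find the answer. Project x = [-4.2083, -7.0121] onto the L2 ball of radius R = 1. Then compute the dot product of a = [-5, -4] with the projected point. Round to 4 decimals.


Step 1: Compute ||x|| (intermediates to 6 decimals).
||x|| = sqrt((-4.2083)^2 + (-7.0121)^2) = 8.177979
Step 2: Project.
Since ||x|| > R, scale = R/||x|| = 1/8.177979 = 0.12228, proj(x) = scale * x
proj(x) = [-0.514591, -0.85744]
Step 3: Dot product.
a^T * proj(x) = -5*(-0.514591) - 4*(-0.85744) = 6.0027


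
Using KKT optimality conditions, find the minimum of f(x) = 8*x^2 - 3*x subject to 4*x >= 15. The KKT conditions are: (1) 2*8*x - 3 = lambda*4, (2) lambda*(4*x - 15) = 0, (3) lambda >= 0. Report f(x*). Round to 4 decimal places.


Step 1: Try lambda = 0 (constraint inactive).
x_unc = 3/(2*8) = 0.1875
Check: 4*0.1875 = 0.75 < 15 -- violated!
Step 2: Constraint must be active: 4*x = 15
x* = 15/4 = 3.75
lambda = (2*8*3.75 - 3)/4 = 14.25
Step 3: Compute optimal value.
f(x*) = 8*3.75^2 - 3*3.75 = 101.25


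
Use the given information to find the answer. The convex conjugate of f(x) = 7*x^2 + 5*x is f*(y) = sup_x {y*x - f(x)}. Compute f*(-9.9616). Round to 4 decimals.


f*(y) = sup_x {y*x - a*x^2 - b*x} = sup_x {(y-b)*x - a*x^2}
FOC: (y - b) - 2a*x = 0 => x* = (y - b)/(2a)
x* = (-9.9616 - 5)/(2*7) = -1.0687
f*(-9.9616) = (y-b)^2/(4a) = (-9.9616 - 5)^2/(4*7)
= 223.8495/28 = 7.9946


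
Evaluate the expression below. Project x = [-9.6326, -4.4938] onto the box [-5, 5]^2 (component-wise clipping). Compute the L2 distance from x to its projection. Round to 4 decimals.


Project each component onto [-5, 5].
clip(-9.6326) = -5.0, clip(-4.4938) = -4.4938
Projection = [-5.0, -4.4938]
Squared diffs: [21.461, 0.0]
Distance = sqrt(21.461) = 4.6326


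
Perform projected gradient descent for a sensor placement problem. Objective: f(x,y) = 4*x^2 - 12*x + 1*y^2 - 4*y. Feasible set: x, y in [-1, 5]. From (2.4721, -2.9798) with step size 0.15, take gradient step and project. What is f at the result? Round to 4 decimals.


Step 1: Compute gradient at (2.4721, -2.9798).
grad_x = 2*4*2.4721 - 12 = 7.7768
grad_y = 2*1*-2.9798 - 4 = -9.9596
Step 2: Gradient step.
x_raw = 2.4721 - 0.15*7.7768 = 1.3056
y_raw = -2.9798 - 0.15*-9.9596 = -1.4859
Step 3: Project onto [-1, 5].
x_proj = clip(1.3056) = 1.3056
y_proj = clip(-1.4859) = -1.0
Step 4: Evaluate f.
f(1.3056, -1.0) = -3.8488


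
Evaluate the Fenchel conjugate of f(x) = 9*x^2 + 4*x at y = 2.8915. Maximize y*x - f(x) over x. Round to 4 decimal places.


f*(y) = sup_x {y*x - a*x^2 - b*x} = sup_x {(y-b)*x - a*x^2}
FOC: (y - b) - 2a*x = 0 => x* = (y - b)/(2a)
x* = (2.8915 - 4)/(2*9) = -0.0616
f*(2.8915) = (y-b)^2/(4a) = (2.8915 - 4)^2/(4*9)
= 1.2288/36 = 0.0341


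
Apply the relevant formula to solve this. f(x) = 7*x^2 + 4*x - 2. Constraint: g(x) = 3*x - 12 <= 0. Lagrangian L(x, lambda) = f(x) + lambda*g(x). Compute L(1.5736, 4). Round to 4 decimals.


Step 1: Evaluate f(x).
f(1.5736) = 7*1.5736^2 + 4*1.5736 - 2 = 21.6279
Step 2: Evaluate g(x).
g(1.5736) = 3*1.5736 - 12 = -7.2792
Step 3: Compute Lagrangian.
L = 21.6279 + 4*-7.2792 = -7.4889


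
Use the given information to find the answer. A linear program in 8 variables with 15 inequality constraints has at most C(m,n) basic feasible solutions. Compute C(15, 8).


Each vertex corresponds to some choice of n active constraints out of m, so the number of vertices is at most C(m, n) = m! / (n!(m-n)!).
m = 15, n = 8
Numerator: 15 * 14 * 13 * 12 * 11 * 10 * 9 * 8
Denominator: 8! = 40320
C(15, 8) = 6435


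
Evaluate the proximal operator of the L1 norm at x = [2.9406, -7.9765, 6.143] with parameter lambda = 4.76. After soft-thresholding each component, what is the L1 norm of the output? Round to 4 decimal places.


Soft-thresholding with lambda = 4.76:
prox(2.9406) = sign(2.9406)*max(|2.9406| - 4.76, 0) = 0.0
prox(-7.9765) = sign(-7.9765)*max(|-7.9765| - 4.76, 0) = -3.2165
prox(6.143) = sign(6.143)*max(|6.143| - 4.76, 0) = 1.383
prox(x) = [0.0, -3.2165, 1.383]
||prox(x)||_1 = 0.0 + 3.2165 + 1.383 = 4.5995


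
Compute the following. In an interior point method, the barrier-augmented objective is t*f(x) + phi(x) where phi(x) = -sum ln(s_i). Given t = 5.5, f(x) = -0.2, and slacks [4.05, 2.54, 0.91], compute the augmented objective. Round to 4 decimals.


Step 1: Compute log-barrier.
ln values: [1.3987, 0.9322, -0.0943]
phi = -(1.3987 + 0.9322 - 0.0943) = -2.2366
Step 2: Compute augmented objective.
t*f(x) = 5.5*-0.2 = -1.1
Total = -1.1 - 2.2366 = -3.3366


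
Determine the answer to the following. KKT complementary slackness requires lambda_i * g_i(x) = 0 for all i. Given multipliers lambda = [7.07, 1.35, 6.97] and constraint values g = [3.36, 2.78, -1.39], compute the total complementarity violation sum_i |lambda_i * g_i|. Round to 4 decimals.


KKT complementary slackness check:
lambda_1 * g_1 = 7.07 * 3.36 = 23.7552
lambda_2 * g_2 = 1.35 * 2.78 = 3.753
lambda_3 * g_3 = 6.97 * -1.39 = -9.6883
Total violation = 23.7552 + 3.753 + 9.6883 = 37.1965


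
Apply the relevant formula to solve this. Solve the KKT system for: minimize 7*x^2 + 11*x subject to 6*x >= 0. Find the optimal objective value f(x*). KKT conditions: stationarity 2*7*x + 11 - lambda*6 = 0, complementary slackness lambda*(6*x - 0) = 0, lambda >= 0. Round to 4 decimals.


Step 1: Try lambda = 0 (constraint inactive).
x_unc = -11/(2*7) = -0.7857
Check: 6*-0.7857 = -4.7142 < 0 -- violated!
Step 2: Constraint must be active: 6*x = 0
x* = 0/6 = 0.0
lambda = (2*7*0.0 + 11)/6 = 1.8333
Step 3: Compute optimal value.
f(x*) = 7*0.0^2 + 11*0.0 = 0.0


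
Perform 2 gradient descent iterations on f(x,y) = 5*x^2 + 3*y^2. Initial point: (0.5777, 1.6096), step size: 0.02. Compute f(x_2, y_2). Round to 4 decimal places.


Gradient descent on f(x,y) = 5*x^2 + 3*y^2.
Starting point: (0.5777, 1.6096), alpha = 0.02
Step 1: grad_x = 2*5*0.5777 = 5.777, grad_y = 2*3*1.6096 = 9.6576
  x_1 = 0.5777 - 0.02*5.777 = 0.4622
  y_1 = 1.6096 - 0.02*9.6576 = 1.4164
Step 2: grad_x = 2*5*0.4622 = 4.6216, grad_y = 2*3*1.4164 = 8.4987
  x_2 = 0.4622 - 0.02*4.6216 = 0.3697
  y_2 = 1.4164 - 0.02*8.4987 = 1.2465
f(0.3697, 1.2465) = 5*0.3697^2 + 3*1.2465^2 = 5.3446


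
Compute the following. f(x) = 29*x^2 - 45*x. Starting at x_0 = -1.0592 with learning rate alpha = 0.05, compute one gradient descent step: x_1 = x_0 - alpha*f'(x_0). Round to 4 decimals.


We compute the gradient at x_0 and apply the update.
f'(x) = 58*x - 45
f'(-1.0592) = 58*-1.0592 - 45 = -106.4336
x_1 = -1.0592 - 0.05*-106.4336 = 4.2625


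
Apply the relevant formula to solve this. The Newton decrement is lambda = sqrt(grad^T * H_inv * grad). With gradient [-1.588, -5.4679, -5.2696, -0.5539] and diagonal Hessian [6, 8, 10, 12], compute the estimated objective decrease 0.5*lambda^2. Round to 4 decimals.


Step 1: H is diagonal, so H^(-1) * g = [-0.2647, -0.6835, -0.527, -0.0462].
Step 2: g^T H^(-1) g = sum_i g_i^2 / H_ii
  = (-1.588)^2/6 + (-5.4679)^2/8 + (-5.2696)^2/10 + (-0.5539)^2/12
  = 0.4203 + 3.7372 + 2.7769 + 0.0256 = 6.96
Step 3: Objective decrease = 0.5 * g^T H^(-1) g = 3.48


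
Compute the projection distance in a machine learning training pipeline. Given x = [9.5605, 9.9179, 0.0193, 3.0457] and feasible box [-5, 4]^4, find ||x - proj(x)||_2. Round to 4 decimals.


Project each component onto [-5, 4].
clip(9.5605) = 4.0, clip(9.9179) = 4.0, clip(0.0193) = 0.0193, clip(3.0457) = 3.0457
Projection = [4.0, 4.0, 0.0193, 3.0457]
Squared diffs: [30.9192, 35.0215, 0.0, 0.0]
Distance = sqrt(65.9407) = 8.1204


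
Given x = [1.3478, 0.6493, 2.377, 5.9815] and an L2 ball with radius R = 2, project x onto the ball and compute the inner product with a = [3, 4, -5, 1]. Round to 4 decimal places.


Step 1: Compute ||x|| (intermediates to 6 decimals).
||x|| = sqrt(1.3478^2 + 0.6493^2 + 2.377^2 + 5.9815^2) = 6.608073
Step 2: Project.
Since ||x|| > R, scale = R/||x|| = 2/6.608073 = 0.30266, proj(x) = scale * x
proj(x) = [0.407925, 0.196517, 0.719423, 1.810361]
Step 3: Dot product.
a^T * proj(x) = 3*0.407925 + 4*0.196517 - 5*0.719423 + 1*1.810361 = 0.2231


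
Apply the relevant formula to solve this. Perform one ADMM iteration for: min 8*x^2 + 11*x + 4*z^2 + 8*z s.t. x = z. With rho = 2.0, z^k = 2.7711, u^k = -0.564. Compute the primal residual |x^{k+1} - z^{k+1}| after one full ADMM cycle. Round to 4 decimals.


ADMM iteration with rho = 2.0, z^k = 2.7711, u^k = -0.564
Step 1: x-update.
Minimize 8*x^2 + 11*x + (2.0/2)*(x - 2.7711 - 0.564)^2
FOC: (2*8 + 2.0)*x = -11 + 2.0*(2.7711 + 0.564)
x^{k+1} = -0.2405
Step 2: z-update.
Minimize 4*z^2 + 8*z + (2.0/2)*(-0.2405 - z - 0.564)^2
FOC: (2*4 + 2.0)*z = -8 + 2.0*(-0.2405 - 0.564)
z^{k+1} = -0.9609
Step 3: u-update.
u^{k+1} = -0.564 - 0.2405 + 0.9609 = 0.1564
Step 4: Primal residual = |-0.2405 + 0.9609| = 0.7204


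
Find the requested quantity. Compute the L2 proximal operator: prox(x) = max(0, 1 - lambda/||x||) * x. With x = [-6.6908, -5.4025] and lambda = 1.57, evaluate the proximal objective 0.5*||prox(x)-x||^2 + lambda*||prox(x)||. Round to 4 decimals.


Step 1: Compute ||x||.
||x|| = 8.5996
Step 2: Compute scaling factor.
scale = max(0, 1 - 1.57/8.5996) = 0.8174
Step 3: prox(x) = [-5.4693, -4.4162]
||prox(x)|| = 7.0296
Step 4: Proximal objective.
0.5*||prox-x||^2 = 1.2325
lambda*||prox|| = 11.0365
Total = 12.269


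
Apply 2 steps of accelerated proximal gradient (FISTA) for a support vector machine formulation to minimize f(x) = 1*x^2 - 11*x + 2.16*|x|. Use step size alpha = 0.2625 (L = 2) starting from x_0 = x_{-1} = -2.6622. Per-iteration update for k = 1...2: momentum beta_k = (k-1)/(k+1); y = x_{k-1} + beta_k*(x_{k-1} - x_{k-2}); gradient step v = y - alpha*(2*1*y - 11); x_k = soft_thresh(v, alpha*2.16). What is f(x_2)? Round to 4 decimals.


FISTA on f(x) = 1*x^2 - 11*x + 2.16*|x|
L = 2, alpha = 0.2625
Iteration 1: beta = 0.0, y = -2.6622 + 0.0*(-2.6622 + 2.6622) = -2.6622
  grad(y) = -16.3244, v = y - alpha*grad = 1.623
  prox(v) = soft_thresh(1.623, 0.567) = 1.056
Iteration 2: beta = 0.3333, y = 1.056 + 0.3333*(1.056 + 2.6622) = 2.2953
  grad(y) = -6.4093, v = y - alpha*grad = 3.9778
  prox(v) = soft_thresh(3.9778, 0.567) = 3.4108
f(x_2) = 1*3.4108^2 - 11*3.4108 + 2.16*|3.4108| = -18.5179


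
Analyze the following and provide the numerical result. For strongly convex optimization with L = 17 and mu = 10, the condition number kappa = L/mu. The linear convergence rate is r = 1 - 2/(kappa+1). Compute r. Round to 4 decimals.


Step 1: Compute the condition number.
kappa = L/mu = 17/10 = 1.7
Step 2: Compute the convergence rate.
r = 1 - 2/(kappa + 1) = 1 - 2*mu/(L + mu) = (L - mu)/(L + mu) = 7/27 = 0.2593


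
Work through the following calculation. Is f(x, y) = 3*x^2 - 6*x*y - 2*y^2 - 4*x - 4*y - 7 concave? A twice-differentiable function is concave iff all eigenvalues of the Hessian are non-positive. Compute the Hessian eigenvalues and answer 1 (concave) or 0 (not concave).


The Hessian of f(x,y) = 3*x^2 - 6*x*y - 2*y^2 - 4*x - 4*y - 7 is:
H = [[6, -6], [-6, -4]]
Trace = 6 - 4 = 2
Determinant = 6*-4 - (-6)^2 = -60
Discriminant = (2)^2 - 4*-60 = 244.0
Eigenvalues: lambda_1 = -6.8102, lambda_2 = 8.8102
The function is not concave.

0


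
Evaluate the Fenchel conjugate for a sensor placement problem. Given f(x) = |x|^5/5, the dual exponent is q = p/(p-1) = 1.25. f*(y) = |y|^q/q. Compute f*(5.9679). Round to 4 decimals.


The conjugate exponent q satisfies 1/p + 1/q = 1.
p = 5, so q = 5/(5 - 1) = 1.25
|y|^q = 5.9679^1.25 = 9.3278
f*(5.9679) = 9.3278 / 1.25 = 7.4622


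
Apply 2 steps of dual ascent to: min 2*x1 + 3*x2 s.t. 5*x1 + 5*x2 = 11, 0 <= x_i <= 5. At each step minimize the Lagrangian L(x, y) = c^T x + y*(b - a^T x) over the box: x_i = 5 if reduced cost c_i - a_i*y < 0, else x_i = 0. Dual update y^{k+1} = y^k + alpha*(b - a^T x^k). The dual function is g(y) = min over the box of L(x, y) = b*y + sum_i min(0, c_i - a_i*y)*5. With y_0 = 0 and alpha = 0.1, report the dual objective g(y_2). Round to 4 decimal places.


Dual ascent for LP: min 2*x1 + 3*x2, 5*x1 + 5*x2 = 11, 0 <= x_i <= 5
Step 1: y^k = 0.0, reduced costs: (2.0, 3.0)
  x^k = (0.0, 0.0), subgradient = b - a^T x = 11.0
  y^{k+1} = 0.0 + 0.1*11.0 = 1.1
Step 2: y^k = 1.1, reduced costs: (-3.5, -2.5)
  x^k = (5.0, 5.0), subgradient = b - a^T x = -39.0
  y^{k+1} = 1.1 + 0.1*-39.0 = -2.8
Dual objective at y_2 = -2.8: reduced costs (16.0, 17.0), box minimizer x = (0.0, 0.0)
g(y_2) = b*y + (c1 - a1*y)*x1 + (c2 - a2*y)*x2 = 11*(-2.8) + 16.0*0.0 + 17.0*0.0 = -30.8 + 0.0 + 0.0 = -30.8
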